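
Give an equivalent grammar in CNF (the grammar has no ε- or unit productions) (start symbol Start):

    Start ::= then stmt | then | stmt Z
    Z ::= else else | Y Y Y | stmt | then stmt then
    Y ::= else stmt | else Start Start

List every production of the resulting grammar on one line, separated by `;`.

Start ::= X1 X2 | then | X2 Z; Z ::= X3 X3 | Y Y1 | stmt | X1 Y2; Y ::= X3 X2 | X3 Y3; X1 ::= then; X2 ::= stmt; X3 ::= else; Y1 ::= Y Y; Y2 ::= X2 X1; Y3 ::= Start Start

Introduce a nonterminal for each terminal appearing in a rule of length ≥ 2: X1 → then, X2 → stmt, X3 → else.
Binarize each right-hand side of length ≥ 3 by chaining fresh nonterminals (Y1, Y2, …): affected rules were Z → Y Y Y; Z → X1 X2 X1; Y → X3 Start Start.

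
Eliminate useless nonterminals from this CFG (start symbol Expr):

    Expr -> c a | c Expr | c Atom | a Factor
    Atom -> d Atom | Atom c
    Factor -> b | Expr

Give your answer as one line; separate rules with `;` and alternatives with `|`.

Generating nonterminals: {Expr, Factor}.
Reachable from Expr after that: {Expr, Factor}.
Removed useless symbols: {Atom} and every production mentioning them.

Expr -> c a | c Expr | a Factor; Factor -> b | Expr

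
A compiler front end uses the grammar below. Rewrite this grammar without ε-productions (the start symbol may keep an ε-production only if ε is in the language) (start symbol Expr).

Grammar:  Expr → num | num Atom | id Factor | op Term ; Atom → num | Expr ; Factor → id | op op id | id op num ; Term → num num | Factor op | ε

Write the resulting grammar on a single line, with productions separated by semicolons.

Nullable nonterminals: {Term}.
ε ∉ L(G), so no ε-production is kept.
For each production, add variants omitting each subset of nullable occurrences: Expr → op Term gives op Term | op.

Expr → num | num Atom | id Factor | op Term | op; Atom → num | Expr; Factor → id | op op id | id op num; Term → num num | Factor op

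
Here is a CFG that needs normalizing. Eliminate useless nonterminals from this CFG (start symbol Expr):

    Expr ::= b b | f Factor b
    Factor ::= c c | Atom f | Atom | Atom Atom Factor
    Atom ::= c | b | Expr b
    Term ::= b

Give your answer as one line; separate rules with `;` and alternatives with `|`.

Generating nonterminals: {Atom, Expr, Factor, Term}.
Reachable from Expr after that: {Atom, Expr, Factor}.
Removed useless symbols: {Term} and every production mentioning them.

Expr ::= b b | f Factor b; Factor ::= c c | Atom f | Atom | Atom Atom Factor; Atom ::= c | b | Expr b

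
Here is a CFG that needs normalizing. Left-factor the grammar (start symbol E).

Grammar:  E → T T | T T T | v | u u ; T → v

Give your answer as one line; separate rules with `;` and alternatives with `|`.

E → v | u u | T T E'; T → v; E' → ε | T

E has alternatives sharing prefix 'T T': factor to E → T T E' with E' → ε | T.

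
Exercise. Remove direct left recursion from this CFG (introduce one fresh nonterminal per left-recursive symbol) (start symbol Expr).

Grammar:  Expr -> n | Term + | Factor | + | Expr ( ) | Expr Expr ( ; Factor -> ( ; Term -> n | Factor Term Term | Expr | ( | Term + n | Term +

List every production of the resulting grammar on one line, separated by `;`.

Expr, Term are directly left-recursive.
For Expr: α = {( ), Expr (}, β = {n, Term +, Factor, +}. Rewrite as Expr → β Expr1 and Expr1 → α Expr1 | ε.
For Term: α = {+ n, +}, β = {n, Factor Term Term, Expr, (}. Rewrite as Term → β Term1 and Term1 → α Term1 | ε.

Expr -> n Expr1 | Term + Expr1 | Factor Expr1 | + Expr1; Factor -> (; Term -> n Term1 | Factor Term Term Term1 | Expr Term1 | ( Term1; Expr1 -> ( ) Expr1 | Expr ( Expr1 | ε; Term1 -> + n Term1 | + Term1 | ε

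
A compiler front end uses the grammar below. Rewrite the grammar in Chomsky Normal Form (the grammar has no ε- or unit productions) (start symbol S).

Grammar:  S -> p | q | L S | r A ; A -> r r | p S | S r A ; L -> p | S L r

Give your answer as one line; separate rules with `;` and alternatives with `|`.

S -> p | q | L S | X1 A; A -> X1 X1 | X2 S | S Y1; L -> p | S Y2; X1 -> r; X2 -> p; Y1 -> X1 A; Y2 -> L X1

Introduce a nonterminal for each terminal appearing in a rule of length ≥ 2: X1 → r, X2 → p.
Binarize each right-hand side of length ≥ 3 by chaining fresh nonterminals (Y1, Y2, …): affected rules were A → S X1 A; L → S L X1.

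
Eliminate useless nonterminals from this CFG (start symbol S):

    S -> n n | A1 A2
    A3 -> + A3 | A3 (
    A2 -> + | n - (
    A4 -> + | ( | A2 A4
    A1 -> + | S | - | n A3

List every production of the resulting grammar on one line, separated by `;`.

Generating nonterminals: {A1, A2, A4, S}.
Reachable from S after that: {A1, A2, S}.
Removed useless symbols: {A3, A4} and every production mentioning them.

S -> n n | A1 A2; A2 -> + | n - (; A1 -> + | S | -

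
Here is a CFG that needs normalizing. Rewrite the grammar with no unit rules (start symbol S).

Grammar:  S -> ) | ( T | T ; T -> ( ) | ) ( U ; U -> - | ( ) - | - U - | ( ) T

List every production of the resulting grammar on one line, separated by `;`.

Unit pairs: S ⇒* {T}.
For every A with A ⇒* B via unit rules, add B's non-unit alternatives to A; then delete every rule of the form X → Y.

S -> ) | ( T | ( ) | ) ( U; T -> ( ) | ) ( U; U -> - | ( ) - | - U - | ( ) T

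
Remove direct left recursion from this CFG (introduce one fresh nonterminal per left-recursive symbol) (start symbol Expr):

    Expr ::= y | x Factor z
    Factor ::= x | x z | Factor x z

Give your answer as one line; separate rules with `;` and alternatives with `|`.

Left recursion appears on Factor.
For Factor: α = {x z}, β = {x, x z}. Rewrite as Factor → β Factor1 and Factor1 → α Factor1 | ε.

Expr ::= y | x Factor z; Factor ::= x Factor1 | x z Factor1; Factor1 ::= x z Factor1 | ε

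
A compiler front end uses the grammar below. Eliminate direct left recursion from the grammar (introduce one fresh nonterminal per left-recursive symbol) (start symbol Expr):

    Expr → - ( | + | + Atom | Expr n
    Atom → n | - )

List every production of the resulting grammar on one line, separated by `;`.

Expr → - ( Expr1 | + Expr1 | + Atom Expr1; Atom → n | - ); Expr1 → n Expr1 | ε

Expr is directly left-recursive.
For Expr: α = {n}, β = {- (, +, + Atom}. Rewrite as Expr → β Expr1 and Expr1 → α Expr1 | ε.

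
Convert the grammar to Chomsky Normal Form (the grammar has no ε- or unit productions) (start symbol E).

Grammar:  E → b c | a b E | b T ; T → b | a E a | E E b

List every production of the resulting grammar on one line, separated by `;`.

Introduce a nonterminal for each terminal appearing in a rule of length ≥ 2: X1 → b, X2 → c, X3 → a.
Binarize each right-hand side of length ≥ 3 by chaining fresh nonterminals (Y1, Y2, …): affected rules were E → X3 X1 E; T → X3 E X3; T → E E X1.

E → X1 X2 | X3 Y1 | X1 T; T → b | X3 Y2 | E Y3; X1 → b; X2 → c; X3 → a; Y1 → X1 E; Y2 → E X3; Y3 → E X1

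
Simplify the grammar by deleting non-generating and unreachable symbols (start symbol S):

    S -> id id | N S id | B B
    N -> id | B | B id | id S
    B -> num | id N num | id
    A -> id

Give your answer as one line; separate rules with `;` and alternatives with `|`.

S -> id id | N S id | B B; N -> id | B | B id | id S; B -> num | id N num | id

Generating nonterminals: {A, B, N, S}.
Reachable from S after that: {B, N, S}.
Removed useless symbols: {A} and every production mentioning them.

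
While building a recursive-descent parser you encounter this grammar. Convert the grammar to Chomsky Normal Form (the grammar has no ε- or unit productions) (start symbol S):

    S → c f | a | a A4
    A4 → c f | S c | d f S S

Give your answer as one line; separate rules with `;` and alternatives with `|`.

S → X1 X2 | a | X3 A4; A4 → X1 X2 | S X1 | X4 Y1; X1 → c; X2 → f; X3 → a; X4 → d; Y1 → X2 Y2; Y2 → S S

Introduce a nonterminal for each terminal appearing in a rule of length ≥ 2: X1 → c, X2 → f, X3 → a, X4 → d.
Binarize each right-hand side of length ≥ 3 by chaining fresh nonterminals (Y1, Y2, …): affected rules were A4 → X4 X2 S S.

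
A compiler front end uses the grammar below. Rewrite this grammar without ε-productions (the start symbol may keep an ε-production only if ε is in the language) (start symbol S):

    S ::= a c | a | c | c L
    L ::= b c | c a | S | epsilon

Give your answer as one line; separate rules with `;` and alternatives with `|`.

S ::= a c | a | c | c L; L ::= b c | c a | S

The nullable symbols are {L}.
ε ∉ L(G), so no ε-production is kept.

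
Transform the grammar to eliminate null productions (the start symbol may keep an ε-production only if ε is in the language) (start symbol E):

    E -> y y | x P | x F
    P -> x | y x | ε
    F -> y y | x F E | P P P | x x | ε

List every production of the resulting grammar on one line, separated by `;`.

Nullable nonterminals: {F, P}.
ε ∉ L(G), so no ε-production is kept.
For each production, add variants omitting each subset of nullable occurrences: E → x P gives x P | x. F → x F E gives x F E | x E. F → P P P gives P P P | P P | P.

E -> y y | x P | x | x F; P -> x | y x; F -> y y | x F E | x E | P P P | P P | P | x x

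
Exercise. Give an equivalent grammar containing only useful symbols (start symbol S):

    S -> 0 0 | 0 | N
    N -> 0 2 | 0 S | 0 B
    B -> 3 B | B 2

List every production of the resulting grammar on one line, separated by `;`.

Generating nonterminals: {N, S}.
Reachable from S after that: {N, S}.
Removed useless symbols: {B} and every production mentioning them.

S -> 0 0 | 0 | N; N -> 0 2 | 0 S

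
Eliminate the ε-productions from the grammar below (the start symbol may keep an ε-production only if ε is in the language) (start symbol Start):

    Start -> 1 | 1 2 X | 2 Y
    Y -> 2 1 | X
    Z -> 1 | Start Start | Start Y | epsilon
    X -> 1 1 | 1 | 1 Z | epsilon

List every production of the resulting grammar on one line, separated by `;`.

Start -> 1 | 1 2 X | 1 2 | 2 Y | 2; Y -> 2 1 | X; Z -> 1 | Start Start | Start Y | Start; X -> 1 1 | 1 | 1 Z

Nullable set = {X, Y, Z}.
ε ∉ L(G), so no ε-production is kept.
Expand every rule over subsets of its nullable positions: Start → 1 2 X gives 1 2 X | 1 2. Start → 2 Y gives 2 Y | 2. Z → Start Y gives Start Y | Start.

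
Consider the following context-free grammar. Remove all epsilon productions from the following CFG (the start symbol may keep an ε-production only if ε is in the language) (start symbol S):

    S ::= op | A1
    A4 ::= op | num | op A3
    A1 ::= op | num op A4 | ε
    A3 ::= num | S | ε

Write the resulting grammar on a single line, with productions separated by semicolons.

S ::= op | A1 | ε; A4 ::= op | num | op A3; A1 ::= op | num op A4; A3 ::= num | S

Nullable set = {A1, A3, S}.
ε ∈ L(G) since S is nullable, so keep S → ε.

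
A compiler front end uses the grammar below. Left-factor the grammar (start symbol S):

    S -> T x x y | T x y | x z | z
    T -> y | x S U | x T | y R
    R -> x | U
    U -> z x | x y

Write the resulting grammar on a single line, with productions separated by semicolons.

S has alternatives sharing prefix 'T x': factor to S → T x S' with S' → x y | y.
T has alternatives sharing prefix 'y': factor to T → y T' with T' → ε | R.
T has alternatives sharing prefix 'x': factor to T → x T'' with T'' → S U | T.

S -> x z | z | T x S'; T -> y T' | x T''; R -> x | U; U -> z x | x y; S' -> x y | y; T' -> ε | R; T'' -> S U | T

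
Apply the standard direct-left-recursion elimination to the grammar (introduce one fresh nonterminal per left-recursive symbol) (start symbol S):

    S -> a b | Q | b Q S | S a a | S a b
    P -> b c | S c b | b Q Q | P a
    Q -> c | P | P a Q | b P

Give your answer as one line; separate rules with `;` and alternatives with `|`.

Directly left-recursive nonterminals: S, P.
For S: α = {a a, a b}, β = {a b, Q, b Q S}. Rewrite as S → β S' and S' → α S' | ε.
For P: α = {a}, β = {b c, S c b, b Q Q}. Rewrite as P → β P' and P' → α P' | ε.

S -> a b S' | Q S' | b Q S S'; P -> b c P' | S c b P' | b Q Q P'; Q -> c | P | P a Q | b P; S' -> a a S' | a b S' | ε; P' -> a P' | ε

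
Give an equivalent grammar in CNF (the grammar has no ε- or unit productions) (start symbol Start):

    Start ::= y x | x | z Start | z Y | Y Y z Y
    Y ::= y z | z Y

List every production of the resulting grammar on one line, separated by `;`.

Start ::= X1 X2 | x | X3 Start | X3 Y | Y Y1; Y ::= X1 X3 | X3 Y; X1 ::= y; X2 ::= x; X3 ::= z; Y1 ::= Y Y2; Y2 ::= X3 Y

Introduce a nonterminal for each terminal appearing in a rule of length ≥ 2: X1 → y, X2 → x, X3 → z.
Binarize each right-hand side of length ≥ 3 by chaining fresh nonterminals (Y1, Y2, …): affected rules were Start → Y Y X3 Y.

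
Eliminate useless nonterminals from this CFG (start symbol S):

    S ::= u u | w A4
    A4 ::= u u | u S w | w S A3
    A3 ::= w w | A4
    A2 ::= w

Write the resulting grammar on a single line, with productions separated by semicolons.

Generating nonterminals: {A2, A3, A4, S}.
Reachable from S after that: {A3, A4, S}.
Removed useless symbols: {A2} and every production mentioning them.

S ::= u u | w A4; A4 ::= u u | u S w | w S A3; A3 ::= w w | A4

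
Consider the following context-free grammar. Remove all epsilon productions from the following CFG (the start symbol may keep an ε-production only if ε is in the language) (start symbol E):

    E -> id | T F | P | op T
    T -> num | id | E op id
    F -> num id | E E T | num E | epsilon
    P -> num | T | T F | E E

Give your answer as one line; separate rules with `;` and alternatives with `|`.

E -> id | T F | T | P | op T; T -> num | id | E op id; F -> num id | E E T | num E; P -> num | T | T F | E E

Nullable set = {F}.
ε ∉ L(G), so no ε-production is kept.
For each production, add variants omitting each subset of nullable occurrences: E → T F gives T F | T.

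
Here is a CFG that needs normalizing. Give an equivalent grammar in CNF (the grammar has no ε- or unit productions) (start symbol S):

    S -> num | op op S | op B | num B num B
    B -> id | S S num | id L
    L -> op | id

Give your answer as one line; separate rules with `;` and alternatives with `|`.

S -> num | X1 Y1 | X1 B | X2 Y2; B -> id | S Y4 | X3 L; L -> op | id; X1 -> op; X2 -> num; X3 -> id; Y1 -> X1 S; Y2 -> B Y3; Y3 -> X2 B; Y4 -> S X2

Introduce a nonterminal for each terminal appearing in a rule of length ≥ 2: X1 → op, X2 → num, X3 → id.
Binarize each right-hand side of length ≥ 3 by chaining fresh nonterminals (Y1, Y2, …): affected rules were S → X1 X1 S; S → X2 B X2 B; B → S S X2.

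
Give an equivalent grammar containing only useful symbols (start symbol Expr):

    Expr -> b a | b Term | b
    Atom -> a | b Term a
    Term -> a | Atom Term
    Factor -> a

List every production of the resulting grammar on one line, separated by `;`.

Generating nonterminals: {Atom, Expr, Factor, Term}.
Reachable from Expr after that: {Atom, Expr, Term}.
Removed useless symbols: {Factor} and every production mentioning them.

Expr -> b a | b Term | b; Atom -> a | b Term a; Term -> a | Atom Term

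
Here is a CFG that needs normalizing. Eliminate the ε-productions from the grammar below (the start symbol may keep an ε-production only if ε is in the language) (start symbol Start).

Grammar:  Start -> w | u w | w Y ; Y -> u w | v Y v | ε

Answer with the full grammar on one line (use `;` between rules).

Start -> w | u w | w Y; Y -> u w | v Y v | v v

Nullable nonterminals: {Y}.
ε ∉ L(G), so no ε-production is kept.
Expand every rule over subsets of its nullable positions: Y → v Y v gives v Y v | v v.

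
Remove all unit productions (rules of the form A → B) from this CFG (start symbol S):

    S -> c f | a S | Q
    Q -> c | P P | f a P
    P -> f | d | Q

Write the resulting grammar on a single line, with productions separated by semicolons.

Unit pairs: P ⇒* {Q}; S ⇒* {Q}.
Replace each nonterminal's rules with the union of the non-unit rules of every nonterminal it unit-derives.

S -> c f | a S | c | P P | f a P; Q -> c | P P | f a P; P -> f | d | c | P P | f a P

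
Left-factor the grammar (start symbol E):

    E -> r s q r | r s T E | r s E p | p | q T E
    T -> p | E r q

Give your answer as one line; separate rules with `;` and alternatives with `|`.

E has alternatives sharing prefix 'r s': factor to E → r s E' with E' → q r | T E | E p.

E -> p | q T E | r s E'; T -> p | E r q; E' -> q r | T E | E p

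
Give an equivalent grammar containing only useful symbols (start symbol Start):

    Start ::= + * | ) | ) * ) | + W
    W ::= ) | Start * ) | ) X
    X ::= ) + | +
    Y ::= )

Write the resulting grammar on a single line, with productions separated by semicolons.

Start ::= + * | ) | ) * ) | + W; W ::= ) | Start * ) | ) X; X ::= ) + | +

Generating nonterminals: {Start, W, X, Y}.
Reachable from Start after that: {Start, W, X}.
Removed useless symbols: {Y} and every production mentioning them.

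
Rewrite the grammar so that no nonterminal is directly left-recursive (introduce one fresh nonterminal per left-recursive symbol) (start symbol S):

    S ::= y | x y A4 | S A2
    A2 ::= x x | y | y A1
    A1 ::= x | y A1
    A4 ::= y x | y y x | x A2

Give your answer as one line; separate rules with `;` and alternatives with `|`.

S is directly left-recursive.
For S: α = {A2}, β = {y, x y A4}. Rewrite as S → β S' and S' → α S' | ε.

S ::= y S' | x y A4 S'; A2 ::= x x | y | y A1; A1 ::= x | y A1; A4 ::= y x | y y x | x A2; S' ::= A2 S' | ε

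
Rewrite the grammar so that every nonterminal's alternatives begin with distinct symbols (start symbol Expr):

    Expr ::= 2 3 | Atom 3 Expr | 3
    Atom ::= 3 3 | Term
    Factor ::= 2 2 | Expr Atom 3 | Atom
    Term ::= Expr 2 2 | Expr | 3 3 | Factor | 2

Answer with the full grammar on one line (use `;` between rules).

Term has alternatives sharing prefix 'Expr': factor to Term → Expr Term1 with Term1 → 2 2 | ε.

Expr ::= 2 3 | Atom 3 Expr | 3; Atom ::= 3 3 | Term; Factor ::= 2 2 | Expr Atom 3 | Atom; Term ::= 3 3 | Factor | 2 | Expr Term1; Term1 ::= 2 2 | ε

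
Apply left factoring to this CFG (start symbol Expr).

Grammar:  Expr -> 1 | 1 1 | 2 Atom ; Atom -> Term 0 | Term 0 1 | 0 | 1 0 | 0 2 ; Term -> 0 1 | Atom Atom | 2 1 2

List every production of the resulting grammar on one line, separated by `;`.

Expr -> 2 Atom | 1 Expr1; Atom -> 1 0 | Term 0 Atom1 | 0 Atom2; Term -> 0 1 | Atom Atom | 2 1 2; Expr1 -> ε | 1; Atom1 -> ε | 1; Atom2 -> ε | 2

Expr has alternatives sharing prefix '1': factor to Expr → 1 Expr1 with Expr1 → ε | 1.
Atom has alternatives sharing prefix 'Term 0': factor to Atom → Term 0 Atom1 with Atom1 → ε | 1.
Atom has alternatives sharing prefix '0': factor to Atom → 0 Atom2 with Atom2 → ε | 2.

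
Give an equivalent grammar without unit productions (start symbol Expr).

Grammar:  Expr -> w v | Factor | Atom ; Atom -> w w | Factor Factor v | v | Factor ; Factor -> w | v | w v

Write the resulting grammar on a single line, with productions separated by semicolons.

Expr -> w w | Factor Factor v | v | w | w v; Atom -> w w | Factor Factor v | v | w | w v; Factor -> w | v | w v

Unit pairs: Atom ⇒* {Factor}; Expr ⇒* {Atom, Factor}.
For every A with A ⇒* B via unit rules, add B's non-unit alternatives to A; then delete every rule of the form X → Y.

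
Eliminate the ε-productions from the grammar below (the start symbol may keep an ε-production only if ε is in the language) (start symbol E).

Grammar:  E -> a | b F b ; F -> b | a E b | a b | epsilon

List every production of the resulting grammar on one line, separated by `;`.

Nullable nonterminals: {F}.
ε ∉ L(G), so no ε-production is kept.
Add the nullable-subset variants: E → b F b gives b F b | b b.

E -> a | b F b | b b; F -> b | a E b | a b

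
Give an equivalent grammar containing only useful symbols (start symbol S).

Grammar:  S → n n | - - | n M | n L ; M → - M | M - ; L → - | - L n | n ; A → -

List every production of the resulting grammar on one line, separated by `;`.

Generating nonterminals: {A, L, S}.
Reachable from S after that: {L, S}.
Removed useless symbols: {A, M} and every production mentioning them.

S → n n | - - | n L; L → - | - L n | n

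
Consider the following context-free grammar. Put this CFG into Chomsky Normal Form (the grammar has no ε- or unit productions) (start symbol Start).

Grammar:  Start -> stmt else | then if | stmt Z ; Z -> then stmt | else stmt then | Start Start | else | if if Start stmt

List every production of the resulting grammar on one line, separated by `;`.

Introduce a nonterminal for each terminal appearing in a rule of length ≥ 2: X1 → stmt, X2 → else, X3 → then, X4 → if.
Binarize each right-hand side of length ≥ 3 by chaining fresh nonterminals (Y1, Y2, …): affected rules were Z → X2 X1 X3; Z → X4 X4 Start X1.

Start -> X1 X2 | X3 X4 | X1 Z; Z -> X3 X1 | X2 Y1 | Start Start | else | X4 Y2; X1 -> stmt; X2 -> else; X3 -> then; X4 -> if; Y1 -> X1 X3; Y2 -> X4 Y3; Y3 -> Start X1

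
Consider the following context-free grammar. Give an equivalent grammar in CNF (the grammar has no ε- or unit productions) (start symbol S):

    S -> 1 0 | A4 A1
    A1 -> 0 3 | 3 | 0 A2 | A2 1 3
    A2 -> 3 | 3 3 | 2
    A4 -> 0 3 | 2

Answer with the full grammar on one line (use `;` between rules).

S -> X1 X2 | A4 A1; A1 -> X2 X3 | 3 | X2 A2 | A2 Y1; A2 -> 3 | X3 X3 | 2; A4 -> X2 X3 | 2; X1 -> 1; X2 -> 0; X3 -> 3; Y1 -> X1 X3

Introduce a nonterminal for each terminal appearing in a rule of length ≥ 2: X1 → 1, X2 → 0, X3 → 3.
Binarize each right-hand side of length ≥ 3 by chaining fresh nonterminals (Y1, Y2, …): affected rules were A1 → A2 X1 X3.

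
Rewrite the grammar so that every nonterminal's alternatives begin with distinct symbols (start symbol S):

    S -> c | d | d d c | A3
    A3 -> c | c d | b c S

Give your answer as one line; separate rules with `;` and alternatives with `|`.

S has alternatives sharing prefix 'd': factor to S → d S' with S' → ε | d c.
A3 has alternatives sharing prefix 'c': factor to A3 → c A3' with A3' → ε | d.

S -> c | A3 | d S'; A3 -> b c S | c A3'; S' -> ε | d c; A3' -> ε | d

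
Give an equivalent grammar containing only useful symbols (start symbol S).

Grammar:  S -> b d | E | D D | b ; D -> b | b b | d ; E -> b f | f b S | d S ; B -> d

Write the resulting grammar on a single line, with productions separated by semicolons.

Generating nonterminals: {B, D, E, S}.
Reachable from S after that: {D, E, S}.
Removed useless symbols: {B} and every production mentioning them.

S -> b d | E | D D | b; D -> b | b b | d; E -> b f | f b S | d S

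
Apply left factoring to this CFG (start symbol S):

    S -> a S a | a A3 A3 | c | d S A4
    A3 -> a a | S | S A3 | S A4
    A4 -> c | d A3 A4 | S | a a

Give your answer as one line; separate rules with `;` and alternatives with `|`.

S has alternatives sharing prefix 'a': factor to S → a S' with S' → S a | A3 A3.
A3 has alternatives sharing prefix 'S': factor to A3 → S A3' with A3' → ε | A3 | A4.

S -> c | d S A4 | a S'; A3 -> a a | S A3'; A4 -> c | d A3 A4 | S | a a; S' -> S a | A3 A3; A3' -> eps | A3 | A4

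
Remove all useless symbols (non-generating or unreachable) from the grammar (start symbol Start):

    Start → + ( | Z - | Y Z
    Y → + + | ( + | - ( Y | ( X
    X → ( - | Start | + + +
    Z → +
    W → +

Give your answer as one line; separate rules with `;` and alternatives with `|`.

Generating nonterminals: {Start, W, X, Y, Z}.
Reachable from Start after that: {Start, X, Y, Z}.
Removed useless symbols: {W} and every production mentioning them.

Start → + ( | Z - | Y Z; Y → + + | ( + | - ( Y | ( X; X → ( - | Start | + + +; Z → +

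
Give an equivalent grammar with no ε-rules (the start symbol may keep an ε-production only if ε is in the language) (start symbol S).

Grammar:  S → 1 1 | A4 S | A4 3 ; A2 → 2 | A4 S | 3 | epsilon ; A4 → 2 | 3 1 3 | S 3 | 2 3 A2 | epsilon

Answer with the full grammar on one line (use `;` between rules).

S → 1 1 | A4 S | A4 3 | 3; A2 → 2 | A4 S | S | 3; A4 → 2 | 3 1 3 | S 3 | 2 3 A2 | 2 3

Nullable nonterminals: {A2, A4}.
ε ∉ L(G), so no ε-production is kept.
Add the nullable-subset variants: S → A4 3 gives A4 3 | 3. A2 → A4 S gives A4 S | S. A4 → 2 3 A2 gives 2 3 A2 | 2 3.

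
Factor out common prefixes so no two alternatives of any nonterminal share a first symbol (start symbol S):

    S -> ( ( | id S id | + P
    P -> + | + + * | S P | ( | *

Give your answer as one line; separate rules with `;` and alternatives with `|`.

S -> ( ( | id S id | + P; P -> S P | ( | * | + P'; P' -> epsilon | + *

P has alternatives sharing prefix '+': factor to P → + P' with P' → ε | + *.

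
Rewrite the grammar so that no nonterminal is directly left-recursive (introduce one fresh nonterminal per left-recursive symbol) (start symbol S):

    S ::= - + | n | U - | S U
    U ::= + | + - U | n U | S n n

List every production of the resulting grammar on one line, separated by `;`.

S ::= - + S' | n S' | U - S'; U ::= + | + - U | n U | S n n; S' ::= U S' | ε

Left recursion appears on S.
For S: α = {U}, β = {- +, n, U -}. Rewrite as S → β S' and S' → α S' | ε.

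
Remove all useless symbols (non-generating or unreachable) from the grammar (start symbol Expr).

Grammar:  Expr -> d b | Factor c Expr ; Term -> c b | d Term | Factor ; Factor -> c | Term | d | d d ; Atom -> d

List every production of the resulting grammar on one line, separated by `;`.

Generating nonterminals: {Atom, Expr, Factor, Term}.
Reachable from Expr after that: {Expr, Factor, Term}.
Removed useless symbols: {Atom} and every production mentioning them.

Expr -> d b | Factor c Expr; Term -> c b | d Term | Factor; Factor -> c | Term | d | d d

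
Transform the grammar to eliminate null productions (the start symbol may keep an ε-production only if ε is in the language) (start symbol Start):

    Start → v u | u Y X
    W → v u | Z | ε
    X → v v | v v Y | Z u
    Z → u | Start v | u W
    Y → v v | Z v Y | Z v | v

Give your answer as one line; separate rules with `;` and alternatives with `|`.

Start → v u | u Y X; W → v u | Z; X → v v | v v Y | Z u; Z → u | Start v | u W; Y → v v | Z v Y | Z v | v

The nullable symbols are {W}.
ε ∉ L(G), so no ε-production is kept.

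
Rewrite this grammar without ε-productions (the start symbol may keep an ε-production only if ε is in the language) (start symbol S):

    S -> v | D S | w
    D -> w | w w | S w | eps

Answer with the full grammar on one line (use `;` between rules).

Nullable nonterminals: {D}.
ε ∉ L(G), so no ε-production is kept.

S -> v | D S | w; D -> w | w w | S w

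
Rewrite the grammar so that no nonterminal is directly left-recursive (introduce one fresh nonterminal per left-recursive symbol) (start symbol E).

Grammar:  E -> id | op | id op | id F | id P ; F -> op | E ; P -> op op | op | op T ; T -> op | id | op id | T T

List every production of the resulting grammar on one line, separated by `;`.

Directly left-recursive nonterminal: T.
For T: α = {T}, β = {op, id, op id}. Rewrite as T → β T' and T' → α T' | ε.

E -> id | op | id op | id F | id P; F -> op | E; P -> op op | op | op T; T -> op T' | id T' | op id T'; T' -> T T' | ε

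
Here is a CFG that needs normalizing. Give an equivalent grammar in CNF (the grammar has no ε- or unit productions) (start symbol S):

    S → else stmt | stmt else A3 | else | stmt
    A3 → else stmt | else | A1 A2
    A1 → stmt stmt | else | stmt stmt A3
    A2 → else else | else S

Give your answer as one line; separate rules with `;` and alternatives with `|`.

Introduce a nonterminal for each terminal appearing in a rule of length ≥ 2: X1 → else, X2 → stmt.
Binarize each right-hand side of length ≥ 3 by chaining fresh nonterminals (Y1, Y2, …): affected rules were S → X2 X1 A3; A1 → X2 X2 A3.

S → X1 X2 | X2 Y1 | else | stmt; A3 → X1 X2 | else | A1 A2; A1 → X2 X2 | else | X2 Y2; A2 → X1 X1 | X1 S; X1 → else; X2 → stmt; Y1 → X1 A3; Y2 → X2 A3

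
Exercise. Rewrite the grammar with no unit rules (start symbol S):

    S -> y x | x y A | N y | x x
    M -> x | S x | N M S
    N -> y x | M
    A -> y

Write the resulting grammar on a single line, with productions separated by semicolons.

S -> y x | x y A | N y | x x; M -> x | S x | N M S; N -> y x | x | S x | N M S; A -> y

Unit pairs: N ⇒* {M}.
For every A with A ⇒* B via unit rules, add B's non-unit alternatives to A; then delete every rule of the form X → Y.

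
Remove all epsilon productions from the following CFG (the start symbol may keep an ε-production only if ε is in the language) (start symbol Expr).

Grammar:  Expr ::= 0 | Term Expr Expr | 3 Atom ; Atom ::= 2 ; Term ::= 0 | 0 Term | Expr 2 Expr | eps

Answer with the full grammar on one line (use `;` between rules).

Expr ::= 0 | Term Expr Expr | Expr Expr | 3 Atom; Atom ::= 2; Term ::= 0 | 0 Term | Expr 2 Expr

Nullable set = {Term}.
ε ∉ L(G), so no ε-production is kept.
Expand every rule over subsets of its nullable positions: Expr → Term Expr Expr gives Term Expr Expr | Expr Expr.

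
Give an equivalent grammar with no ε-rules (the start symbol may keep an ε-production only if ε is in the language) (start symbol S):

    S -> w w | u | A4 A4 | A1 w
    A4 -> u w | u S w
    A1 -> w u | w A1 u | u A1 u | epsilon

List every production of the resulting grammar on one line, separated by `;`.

Nullable set = {A1}.
ε ∉ L(G), so no ε-production is kept.
For each production, add variants omitting each subset of nullable occurrences: S → A1 w gives A1 w | w. A1 → u A1 u gives u A1 u | u u.

S -> w w | u | A4 A4 | A1 w | w; A4 -> u w | u S w; A1 -> w u | w A1 u | u A1 u | u u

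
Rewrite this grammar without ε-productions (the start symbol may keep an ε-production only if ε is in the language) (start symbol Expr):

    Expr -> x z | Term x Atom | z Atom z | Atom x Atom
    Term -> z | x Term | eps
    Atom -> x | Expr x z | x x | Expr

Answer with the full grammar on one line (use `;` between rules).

Expr -> x z | Term x Atom | x Atom | z Atom z | Atom x Atom; Term -> z | x Term | x; Atom -> x | Expr x z | x x | Expr

The nullable symbols are {Term}.
ε ∉ L(G), so no ε-production is kept.
For each production, add variants omitting each subset of nullable occurrences: Expr → Term x Atom gives Term x Atom | x Atom. Term → x Term gives x Term | x.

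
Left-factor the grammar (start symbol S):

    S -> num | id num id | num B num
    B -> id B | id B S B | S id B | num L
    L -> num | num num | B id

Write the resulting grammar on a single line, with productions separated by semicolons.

S -> id num id | num S'; B -> S id B | num L | id B B'; L -> B id | num L'; S' -> ε | B num; B' -> ε | S B; L' -> ε | num

S has alternatives sharing prefix 'num': factor to S → num S' with S' → ε | B num.
B has alternatives sharing prefix 'id B': factor to B → id B B' with B' → ε | S B.
L has alternatives sharing prefix 'num': factor to L → num L' with L' → ε | num.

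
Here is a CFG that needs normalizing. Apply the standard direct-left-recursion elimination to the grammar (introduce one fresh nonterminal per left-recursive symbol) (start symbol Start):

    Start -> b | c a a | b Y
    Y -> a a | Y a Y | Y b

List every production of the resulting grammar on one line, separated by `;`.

Start -> b | c a a | b Y; Y -> a a Y1; Y1 -> a Y Y1 | b Y1 | epsilon

Y is directly left-recursive.
For Y: α = {a Y, b}, β = {a a}. Rewrite as Y → β Y1 and Y1 → α Y1 | ε.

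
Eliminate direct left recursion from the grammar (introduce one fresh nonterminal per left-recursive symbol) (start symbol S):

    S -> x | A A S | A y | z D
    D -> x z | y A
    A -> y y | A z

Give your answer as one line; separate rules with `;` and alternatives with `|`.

Left recursion appears on A.
For A: α = {z}, β = {y y}. Rewrite as A → β A' and A' → α A' | ε.

S -> x | A A S | A y | z D; D -> x z | y A; A -> y y A'; A' -> z A' | ε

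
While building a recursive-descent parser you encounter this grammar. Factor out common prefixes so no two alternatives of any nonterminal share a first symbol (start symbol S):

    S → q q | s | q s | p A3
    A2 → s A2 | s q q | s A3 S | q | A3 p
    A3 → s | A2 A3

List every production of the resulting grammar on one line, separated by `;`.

S has alternatives sharing prefix 'q': factor to S → q S' with S' → q | s.
A2 has alternatives sharing prefix 's': factor to A2 → s A2' with A2' → A2 | q q | A3 S.

S → s | p A3 | q S'; A2 → q | A3 p | s A2'; A3 → s | A2 A3; S' → q | s; A2' → A2 | q q | A3 S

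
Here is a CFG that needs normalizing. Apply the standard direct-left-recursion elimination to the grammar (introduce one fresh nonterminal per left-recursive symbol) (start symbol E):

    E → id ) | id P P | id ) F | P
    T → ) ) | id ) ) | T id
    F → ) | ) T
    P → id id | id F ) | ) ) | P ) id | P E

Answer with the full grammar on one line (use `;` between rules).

Directly left-recursive nonterminals: T, P.
For T: α = {id}, β = {) ), id ) )}. Rewrite as T → β T' and T' → α T' | ε.
For P: α = {) id, E}, β = {id id, id F ), ) )}. Rewrite as P → β P' and P' → α P' | ε.

E → id ) | id P P | id ) F | P; T → ) ) T' | id ) ) T'; F → ) | ) T; P → id id P' | id F ) P' | ) ) P'; T' → id T' | eps; P' → ) id P' | E P' | eps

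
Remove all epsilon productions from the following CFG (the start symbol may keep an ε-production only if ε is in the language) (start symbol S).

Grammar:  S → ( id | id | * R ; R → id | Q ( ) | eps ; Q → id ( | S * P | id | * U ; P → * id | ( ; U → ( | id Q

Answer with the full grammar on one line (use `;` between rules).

Nullable nonterminals: {R}.
ε ∉ L(G), so no ε-production is kept.
Add the nullable-subset variants: S → * R gives * R | *.

S → ( id | id | * R | *; R → id | Q ( ); Q → id ( | S * P | id | * U; P → * id | (; U → ( | id Q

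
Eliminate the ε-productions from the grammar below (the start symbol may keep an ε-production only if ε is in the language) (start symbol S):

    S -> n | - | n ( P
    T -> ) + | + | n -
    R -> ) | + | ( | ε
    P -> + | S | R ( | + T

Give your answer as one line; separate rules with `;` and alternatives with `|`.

S -> n | - | n ( P; T -> ) + | + | n -; R -> ) | + | (; P -> + | S | R ( | ( | + T

Nullable nonterminals: {R}.
ε ∉ L(G), so no ε-production is kept.
Expand every rule over subsets of its nullable positions: P → R ( gives R ( | (.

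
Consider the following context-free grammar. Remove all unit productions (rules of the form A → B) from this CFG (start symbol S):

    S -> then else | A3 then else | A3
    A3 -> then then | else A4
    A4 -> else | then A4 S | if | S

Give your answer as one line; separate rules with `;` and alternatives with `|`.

Unit pairs: A4 ⇒* {A3, S}; S ⇒* {A3}.
For every A with A ⇒* B via unit rules, add B's non-unit alternatives to A; then delete every rule of the form X → Y.

S -> then else | A3 then else | then then | else A4; A3 -> then then | else A4; A4 -> else | then A4 S | if | then else | A3 then else | then then | else A4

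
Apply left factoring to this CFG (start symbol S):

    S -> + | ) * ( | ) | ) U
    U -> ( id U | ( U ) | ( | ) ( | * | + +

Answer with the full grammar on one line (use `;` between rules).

S has alternatives sharing prefix ')': factor to S → ) S' with S' → * ( | ε | U.
U has alternatives sharing prefix '(': factor to U → ( U' with U' → id U | U ) | ε.

S -> + | ) S'; U -> ) ( | * | + + | ( U'; S' -> * ( | eps | U; U' -> id U | U ) | eps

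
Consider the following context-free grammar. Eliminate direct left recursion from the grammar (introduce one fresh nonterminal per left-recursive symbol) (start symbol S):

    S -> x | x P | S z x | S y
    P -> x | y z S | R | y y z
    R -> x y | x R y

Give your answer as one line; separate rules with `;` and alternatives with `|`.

S -> x S' | x P S'; P -> x | y z S | R | y y z; R -> x y | x R y; S' -> z x S' | y S' | ε

Left recursion appears on S.
For S: α = {z x, y}, β = {x, x P}. Rewrite as S → β S' and S' → α S' | ε.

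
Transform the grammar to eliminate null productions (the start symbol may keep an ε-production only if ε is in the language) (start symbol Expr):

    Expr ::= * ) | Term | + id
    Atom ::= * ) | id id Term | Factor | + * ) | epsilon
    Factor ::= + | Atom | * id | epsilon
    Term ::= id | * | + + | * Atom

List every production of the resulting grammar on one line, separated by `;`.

Expr ::= * ) | Term | + id; Atom ::= * ) | id id Term | Factor | + * ); Factor ::= + | Atom | * id; Term ::= id | * | + + | * Atom

Nullable set = {Atom, Factor}.
ε ∉ L(G), so no ε-production is kept.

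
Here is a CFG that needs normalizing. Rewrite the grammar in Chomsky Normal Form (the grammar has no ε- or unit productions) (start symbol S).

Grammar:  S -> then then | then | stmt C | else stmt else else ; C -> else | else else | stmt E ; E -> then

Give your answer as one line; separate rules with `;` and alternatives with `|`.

S -> X1 X1 | then | X2 C | X3 Y1; C -> else | X3 X3 | X2 E; E -> then; X1 -> then; X2 -> stmt; X3 -> else; Y1 -> X2 Y2; Y2 -> X3 X3

Introduce a nonterminal for each terminal appearing in a rule of length ≥ 2: X1 → then, X2 → stmt, X3 → else.
Binarize each right-hand side of length ≥ 3 by chaining fresh nonterminals (Y1, Y2, …): affected rules were S → X3 X2 X3 X3.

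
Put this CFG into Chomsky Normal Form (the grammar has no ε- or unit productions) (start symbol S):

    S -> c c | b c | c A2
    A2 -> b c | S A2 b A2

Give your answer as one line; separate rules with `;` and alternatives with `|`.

Introduce a nonterminal for each terminal appearing in a rule of length ≥ 2: X1 → c, X2 → b.
Binarize each right-hand side of length ≥ 3 by chaining fresh nonterminals (Y1, Y2, …): affected rules were A2 → S A2 X2 A2.

S -> X1 X1 | X2 X1 | X1 A2; A2 -> X2 X1 | S Y1; X1 -> c; X2 -> b; Y1 -> A2 Y2; Y2 -> X2 A2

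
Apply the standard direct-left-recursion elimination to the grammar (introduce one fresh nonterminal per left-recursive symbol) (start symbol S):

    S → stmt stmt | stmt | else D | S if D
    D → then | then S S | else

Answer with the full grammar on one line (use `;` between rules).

S → stmt stmt S' | stmt S' | else D S'; D → then | then S S | else; S' → if D S' | ε

Directly left-recursive nonterminal: S.
For S: α = {if D}, β = {stmt stmt, stmt, else D}. Rewrite as S → β S' and S' → α S' | ε.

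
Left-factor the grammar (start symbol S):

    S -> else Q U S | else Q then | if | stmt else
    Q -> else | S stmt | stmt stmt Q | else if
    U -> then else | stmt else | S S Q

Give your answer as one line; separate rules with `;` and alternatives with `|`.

S has alternatives sharing prefix 'else Q': factor to S → else Q S' with S' → U S | then.
Q has alternatives sharing prefix 'else': factor to Q → else Q' with Q' → ε | if.

S -> if | stmt else | else Q S'; Q -> S stmt | stmt stmt Q | else Q'; U -> then else | stmt else | S S Q; S' -> U S | then; Q' -> epsilon | if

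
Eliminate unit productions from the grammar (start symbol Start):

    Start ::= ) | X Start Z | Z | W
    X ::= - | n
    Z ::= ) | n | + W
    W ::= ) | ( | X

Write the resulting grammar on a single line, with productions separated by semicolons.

Start ::= ) | n | + W | X Start Z | - | (; X ::= - | n; Z ::= ) | n | + W; W ::= - | n | ) | (

Unit pairs: Start ⇒* {W, X, Z}; W ⇒* {X}.
For every A with A ⇒* B via unit rules, add B's non-unit alternatives to A; then delete every rule of the form X → Y.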